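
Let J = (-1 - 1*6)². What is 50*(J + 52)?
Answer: 5050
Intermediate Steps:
J = 49 (J = (-1 - 6)² = (-7)² = 49)
50*(J + 52) = 50*(49 + 52) = 50*101 = 5050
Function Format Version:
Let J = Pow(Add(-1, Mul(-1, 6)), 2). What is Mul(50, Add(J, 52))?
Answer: 5050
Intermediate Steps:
J = 49 (J = Pow(Add(-1, -6), 2) = Pow(-7, 2) = 49)
Mul(50, Add(J, 52)) = Mul(50, Add(49, 52)) = Mul(50, 101) = 5050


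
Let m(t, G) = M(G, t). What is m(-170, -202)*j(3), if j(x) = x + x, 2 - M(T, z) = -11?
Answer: 78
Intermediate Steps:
M(T, z) = 13 (M(T, z) = 2 - 1*(-11) = 2 + 11 = 13)
j(x) = 2*x
m(t, G) = 13
m(-170, -202)*j(3) = 13*(2*3) = 13*6 = 78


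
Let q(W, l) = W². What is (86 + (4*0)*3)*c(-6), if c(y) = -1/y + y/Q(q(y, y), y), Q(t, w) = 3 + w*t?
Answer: 3569/213 ≈ 16.756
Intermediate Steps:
Q(t, w) = 3 + t*w
c(y) = -1/y + y/(3 + y³) (c(y) = -1/y + y/(3 + y²*y) = -1/y + y/(3 + y³))
(86 + (4*0)*3)*c(-6) = (86 + (4*0)*3)*((-3 + (-6)² - 1*(-6)³)/((-6)*(3 + (-6)³))) = (86 + 0*3)*(-(-3 + 36 - 1*(-216))/(6*(3 - 216))) = (86 + 0)*(-⅙*(-3 + 36 + 216)/(-213)) = 86*(-⅙*(-1/213)*249) = 86*(83/426) = 3569/213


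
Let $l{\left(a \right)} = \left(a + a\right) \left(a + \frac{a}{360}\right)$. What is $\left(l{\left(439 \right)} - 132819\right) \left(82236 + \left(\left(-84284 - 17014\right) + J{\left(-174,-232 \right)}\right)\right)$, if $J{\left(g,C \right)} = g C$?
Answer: $\frac{162155921411}{30} \approx 5.4052 \cdot 10^{9}$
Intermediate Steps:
$J{\left(g,C \right)} = C g$
$l{\left(a \right)} = \frac{361 a^{2}}{180}$ ($l{\left(a \right)} = 2 a \left(a + a \frac{1}{360}\right) = 2 a \left(a + \frac{a}{360}\right) = 2 a \frac{361 a}{360} = \frac{361 a^{2}}{180}$)
$\left(l{\left(439 \right)} - 132819\right) \left(82236 + \left(\left(-84284 - 17014\right) + J{\left(-174,-232 \right)}\right)\right) = \left(\frac{361 \cdot 439^{2}}{180} - 132819\right) \left(82236 - 60930\right) = \left(\frac{361}{180} \cdot 192721 - 132819\right) \left(82236 + \left(-101298 + 40368\right)\right) = \left(\frac{69572281}{180} - 132819\right) \left(82236 - 60930\right) = \frac{45664861}{180} \cdot 21306 = \frac{162155921411}{30}$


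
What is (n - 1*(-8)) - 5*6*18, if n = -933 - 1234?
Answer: -2699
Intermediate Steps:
n = -2167
(n - 1*(-8)) - 5*6*18 = (-2167 - 1*(-8)) - 5*6*18 = (-2167 + 8) - 30*18 = -2159 - 540 = -2699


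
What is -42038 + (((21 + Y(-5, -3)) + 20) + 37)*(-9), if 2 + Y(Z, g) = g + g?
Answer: -42668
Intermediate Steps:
Y(Z, g) = -2 + 2*g (Y(Z, g) = -2 + (g + g) = -2 + 2*g)
-42038 + (((21 + Y(-5, -3)) + 20) + 37)*(-9) = -42038 + (((21 + (-2 + 2*(-3))) + 20) + 37)*(-9) = -42038 + (((21 + (-2 - 6)) + 20) + 37)*(-9) = -42038 + (((21 - 8) + 20) + 37)*(-9) = -42038 + ((13 + 20) + 37)*(-9) = -42038 + (33 + 37)*(-9) = -42038 + 70*(-9) = -42038 - 630 = -42668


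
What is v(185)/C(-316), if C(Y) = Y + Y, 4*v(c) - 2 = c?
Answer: -187/2528 ≈ -0.073972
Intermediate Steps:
v(c) = ½ + c/4
C(Y) = 2*Y
v(185)/C(-316) = (½ + (¼)*185)/((2*(-316))) = (½ + 185/4)/(-632) = (187/4)*(-1/632) = -187/2528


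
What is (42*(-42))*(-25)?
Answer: 44100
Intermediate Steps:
(42*(-42))*(-25) = -1764*(-25) = 44100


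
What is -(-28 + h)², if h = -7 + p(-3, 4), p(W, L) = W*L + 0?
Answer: -2209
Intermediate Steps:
p(W, L) = L*W (p(W, L) = L*W + 0 = L*W)
h = -19 (h = -7 + 4*(-3) = -7 - 12 = -19)
-(-28 + h)² = -(-28 - 19)² = -1*(-47)² = -1*2209 = -2209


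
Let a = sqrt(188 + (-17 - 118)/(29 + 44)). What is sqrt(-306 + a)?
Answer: sqrt(-1630674 + 73*sqrt(991997))/73 ≈ 17.098*I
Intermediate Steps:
a = sqrt(991997)/73 (a = sqrt(188 - 135/73) = sqrt(13589/73) = sqrt(991997)/73 ≈ 13.644)
sqrt(-306 + a) = sqrt(-306 + sqrt(991997)/73)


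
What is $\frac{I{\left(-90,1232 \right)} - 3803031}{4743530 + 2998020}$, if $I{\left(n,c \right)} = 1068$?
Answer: $- \frac{3801963}{7741550} \approx -0.49111$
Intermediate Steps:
$\frac{I{\left(-90,1232 \right)} - 3803031}{4743530 + 2998020} = \frac{1068 - 3803031}{4743530 + 2998020} = \frac{1068 - 3803031}{7741550} = \left(1068 - 3803031\right) \frac{1}{7741550} = \left(-3801963\right) \frac{1}{7741550} = - \frac{3801963}{7741550}$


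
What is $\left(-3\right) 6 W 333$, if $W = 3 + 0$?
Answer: $-17982$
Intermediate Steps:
$W = 3$
$\left(-3\right) 6 W 333 = \left(-3\right) 6 \cdot 3 \cdot 333 = \left(-18\right) 3 \cdot 333 = \left(-54\right) 333 = -17982$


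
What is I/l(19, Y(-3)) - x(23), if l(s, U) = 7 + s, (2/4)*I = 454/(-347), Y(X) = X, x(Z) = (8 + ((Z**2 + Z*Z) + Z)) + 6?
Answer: -4939999/4511 ≈ -1095.1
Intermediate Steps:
x(Z) = 14 + Z + 2*Z**2 (x(Z) = (8 + ((Z**2 + Z**2) + Z)) + 6 = (8 + (2*Z**2 + Z)) + 6 = (8 + (Z + 2*Z**2)) + 6 = (8 + Z + 2*Z**2) + 6 = 14 + Z + 2*Z**2)
I = -908/347 (I = 2*(454/(-347)) = 2*(454*(-1/347)) = 2*(-454/347) = -908/347 ≈ -2.6167)
I/l(19, Y(-3)) - x(23) = -908/(347*(7 + 19)) - (14 + 23 + 2*23**2) = -908/347/26 - (14 + 23 + 2*529) = -908/347*1/26 - (14 + 23 + 1058) = -454/4511 - 1*1095 = -454/4511 - 1095 = -4939999/4511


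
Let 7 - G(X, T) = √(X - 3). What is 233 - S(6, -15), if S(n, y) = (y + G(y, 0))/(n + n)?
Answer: 701/3 + I*√2/4 ≈ 233.67 + 0.35355*I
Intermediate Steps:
G(X, T) = 7 - √(-3 + X) (G(X, T) = 7 - √(X - 3) = 7 - √(-3 + X))
S(n, y) = (7 + y - √(-3 + y))/(2*n) (S(n, y) = (y + (7 - √(-3 + y)))/(n + n) = (7 + y - √(-3 + y))/((2*n)) = (7 + y - √(-3 + y))*(1/(2*n)) = (7 + y - √(-3 + y))/(2*n))
233 - S(6, -15) = 233 - (7 - 15 - √(-3 - 15))/(2*6) = 233 - (7 - 15 - √(-18))/(2*6) = 233 - (7 - 15 - 3*I*√2)/(2*6) = 233 - (-8 - 3*I*√2)/(2*6) = 233 - (-⅔ - I*√2/4) = 233 + (⅔ + I*√2/4) = 701/3 + I*√2/4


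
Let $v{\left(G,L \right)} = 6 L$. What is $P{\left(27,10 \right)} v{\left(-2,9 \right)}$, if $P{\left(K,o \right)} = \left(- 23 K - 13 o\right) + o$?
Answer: $-40014$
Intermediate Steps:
$P{\left(K,o \right)} = - 23 K - 12 o$
$P{\left(27,10 \right)} v{\left(-2,9 \right)} = \left(\left(-23\right) 27 - 120\right) 6 \cdot 9 = \left(-621 - 120\right) 54 = \left(-741\right) 54 = -40014$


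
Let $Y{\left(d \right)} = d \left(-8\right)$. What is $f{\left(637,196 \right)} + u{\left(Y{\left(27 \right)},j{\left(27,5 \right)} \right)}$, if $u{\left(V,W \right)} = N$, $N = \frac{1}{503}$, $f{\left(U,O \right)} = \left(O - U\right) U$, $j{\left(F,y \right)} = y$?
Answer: $- \frac{141301250}{503} \approx -2.8092 \cdot 10^{5}$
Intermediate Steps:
$Y{\left(d \right)} = - 8 d$
$f{\left(U,O \right)} = U \left(O - U\right)$
$N = \frac{1}{503} \approx 0.0019881$
$u{\left(V,W \right)} = \frac{1}{503}$
$f{\left(637,196 \right)} + u{\left(Y{\left(27 \right)},j{\left(27,5 \right)} \right)} = 637 \left(196 - 637\right) + \frac{1}{503} = 637 \left(-441\right) + \frac{1}{503} = -280917 + \frac{1}{503} = - \frac{141301250}{503}$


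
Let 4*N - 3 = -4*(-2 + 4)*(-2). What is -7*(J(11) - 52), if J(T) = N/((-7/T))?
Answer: 1665/4 ≈ 416.25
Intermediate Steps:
N = 19/4 (N = ¾ + (-4*(-2 + 4)*(-2))/4 = ¾ + (-4*2*(-2))/4 = ¾ + (-8*(-2))/4 = ¾ + (¼)*16 = ¾ + 4 = 19/4 ≈ 4.7500)
J(T) = -19*T/28 (J(T) = 19/(4*((-7/T))) = 19*(-T/7)/4 = -19*T/28)
-7*(J(11) - 52) = -7*(-19/28*11 - 52) = -7*(-209/28 - 52) = -7*(-1665/28) = 1665/4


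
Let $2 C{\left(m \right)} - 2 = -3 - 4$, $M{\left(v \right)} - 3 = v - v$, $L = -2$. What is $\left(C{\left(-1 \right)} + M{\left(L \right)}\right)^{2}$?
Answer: $\frac{1}{4} \approx 0.25$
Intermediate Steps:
$M{\left(v \right)} = 3$ ($M{\left(v \right)} = 3 + \left(v - v\right) = 3 + 0 = 3$)
$C{\left(m \right)} = - \frac{5}{2}$ ($C{\left(m \right)} = 1 + \frac{-3 - 4}{2} = 1 + \frac{1}{2} \left(-7\right) = 1 - \frac{7}{2} = - \frac{5}{2}$)
$\left(C{\left(-1 \right)} + M{\left(L \right)}\right)^{2} = \left(- \frac{5}{2} + 3\right)^{2} = \left(\frac{1}{2}\right)^{2} = \frac{1}{4}$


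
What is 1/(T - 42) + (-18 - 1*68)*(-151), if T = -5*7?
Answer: 999921/77 ≈ 12986.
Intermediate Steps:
T = -35
1/(T - 42) + (-18 - 1*68)*(-151) = 1/(-35 - 42) + (-18 - 1*68)*(-151) = 1/(-77) + (-18 - 68)*(-151) = -1/77 - 86*(-151) = -1/77 + 12986 = 999921/77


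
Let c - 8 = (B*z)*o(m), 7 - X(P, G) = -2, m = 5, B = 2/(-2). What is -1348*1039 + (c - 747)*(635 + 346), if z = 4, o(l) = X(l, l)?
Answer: -2160847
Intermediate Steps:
B = -1 (B = 2*(-½) = -1)
X(P, G) = 9 (X(P, G) = 7 - 1*(-2) = 7 + 2 = 9)
o(l) = 9
c = -28 (c = 8 - 1*4*9 = 8 - 4*9 = 8 - 36 = -28)
-1348*1039 + (c - 747)*(635 + 346) = -1348*1039 + (-28 - 747)*(635 + 346) = -1400572 - 775*981 = -1400572 - 760275 = -2160847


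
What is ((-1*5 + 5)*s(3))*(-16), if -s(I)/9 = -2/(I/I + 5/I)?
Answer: 0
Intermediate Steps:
s(I) = 18/(1 + 5/I) (s(I) = -(-18)/(I/I + 5/I) = -(-18)/(1 + 5/I) = 18/(1 + 5/I))
((-1*5 + 5)*s(3))*(-16) = ((-1*5 + 5)*(18*3/(5 + 3)))*(-16) = ((-5 + 5)*(18*3/8))*(-16) = (0*(18*3*(⅛)))*(-16) = (0*(27/4))*(-16) = 0*(-16) = 0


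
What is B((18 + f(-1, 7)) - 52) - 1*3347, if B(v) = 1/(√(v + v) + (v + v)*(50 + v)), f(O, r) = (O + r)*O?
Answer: -26779357/8001 - I*√5/160020 ≈ -3347.0 - 1.3974e-5*I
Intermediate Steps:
f(O, r) = O*(O + r)
B(v) = 1/(√2*√v + 2*v*(50 + v)) (B(v) = 1/(√(2*v) + (2*v)*(50 + v)) = 1/(√2*√v + 2*v*(50 + v)))
B((18 + f(-1, 7)) - 52) - 1*3347 = 1/(2*((18 - (-1 + 7)) - 52)² + 100*((18 - (-1 + 7)) - 52) + √2*√((18 - (-1 + 7)) - 52)) - 1*3347 = 1/(2*((18 - 1*6) - 52)² + 100*((18 - 1*6) - 52) + √2*√((18 - 1*6) - 52)) - 3347 = 1/(2*((18 - 6) - 52)² + 100*((18 - 6) - 52) + √2*√((18 - 6) - 52)) - 3347 = 1/(2*(12 - 52)² + 100*(12 - 52) + √2*√(12 - 52)) - 3347 = 1/(2*(-40)² + 100*(-40) + √2*√(-40)) - 3347 = 1/(2*1600 - 4000 + √2*(2*I*√10)) - 3347 = 1/(3200 - 4000 + 4*I*√5) - 3347 = 1/(-800 + 4*I*√5) - 3347 = -3347 + 1/(-800 + 4*I*√5)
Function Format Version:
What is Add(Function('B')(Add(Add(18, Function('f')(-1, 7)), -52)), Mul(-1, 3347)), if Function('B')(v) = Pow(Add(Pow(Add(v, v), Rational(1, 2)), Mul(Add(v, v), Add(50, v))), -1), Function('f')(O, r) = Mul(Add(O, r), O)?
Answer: Add(Rational(-26779357, 8001), Mul(Rational(-1, 160020), I, Pow(5, Rational(1, 2)))) ≈ Add(-3347.0, Mul(-1.3974e-5, I))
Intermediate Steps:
Function('f')(O, r) = Mul(O, Add(O, r))
Function('B')(v) = Pow(Add(Mul(Pow(2, Rational(1, 2)), Pow(v, Rational(1, 2))), Mul(2, v, Add(50, v))), -1) (Function('B')(v) = Pow(Add(Pow(Mul(2, v), Rational(1, 2)), Mul(Mul(2, v), Add(50, v))), -1) = Pow(Add(Mul(Pow(2, Rational(1, 2)), Pow(v, Rational(1, 2))), Mul(2, v, Add(50, v))), -1))
Add(Function('B')(Add(Add(18, Function('f')(-1, 7)), -52)), Mul(-1, 3347)) = Add(Pow(Add(Mul(2, Pow(Add(Add(18, Mul(-1, Add(-1, 7))), -52), 2)), Mul(100, Add(Add(18, Mul(-1, Add(-1, 7))), -52)), Mul(Pow(2, Rational(1, 2)), Pow(Add(Add(18, Mul(-1, Add(-1, 7))), -52), Rational(1, 2)))), -1), Mul(-1, 3347)) = Add(Pow(Add(Mul(2, Pow(Add(Add(18, Mul(-1, 6)), -52), 2)), Mul(100, Add(Add(18, Mul(-1, 6)), -52)), Mul(Pow(2, Rational(1, 2)), Pow(Add(Add(18, Mul(-1, 6)), -52), Rational(1, 2)))), -1), -3347) = Add(Pow(Add(Mul(2, Pow(Add(Add(18, -6), -52), 2)), Mul(100, Add(Add(18, -6), -52)), Mul(Pow(2, Rational(1, 2)), Pow(Add(Add(18, -6), -52), Rational(1, 2)))), -1), -3347) = Add(Pow(Add(Mul(2, Pow(Add(12, -52), 2)), Mul(100, Add(12, -52)), Mul(Pow(2, Rational(1, 2)), Pow(Add(12, -52), Rational(1, 2)))), -1), -3347) = Add(Pow(Add(Mul(2, Pow(-40, 2)), Mul(100, -40), Mul(Pow(2, Rational(1, 2)), Pow(-40, Rational(1, 2)))), -1), -3347) = Add(Pow(Add(Mul(2, 1600), -4000, Mul(Pow(2, Rational(1, 2)), Mul(2, I, Pow(10, Rational(1, 2))))), -1), -3347) = Add(Pow(Add(3200, -4000, Mul(4, I, Pow(5, Rational(1, 2)))), -1), -3347) = Add(Pow(Add(-800, Mul(4, I, Pow(5, Rational(1, 2)))), -1), -3347) = Add(-3347, Pow(Add(-800, Mul(4, I, Pow(5, Rational(1, 2)))), -1))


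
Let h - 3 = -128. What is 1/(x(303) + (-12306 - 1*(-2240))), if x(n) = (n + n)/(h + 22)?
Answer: -103/1037404 ≈ -9.9286e-5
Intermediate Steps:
h = -125 (h = 3 - 128 = -125)
x(n) = -2*n/103 (x(n) = (n + n)/(-125 + 22) = (2*n)/(-103) = (2*n)*(-1/103) = -2*n/103)
1/(x(303) + (-12306 - 1*(-2240))) = 1/(-2/103*303 + (-12306 - 1*(-2240))) = 1/(-606/103 + (-12306 + 2240)) = 1/(-606/103 - 10066) = 1/(-1037404/103) = -103/1037404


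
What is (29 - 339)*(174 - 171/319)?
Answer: -17153850/319 ≈ -53774.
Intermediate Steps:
(29 - 339)*(174 - 171/319) = -310*(174 - 171*1/319) = -310*(174 - 171/319) = -310*55335/319 = -17153850/319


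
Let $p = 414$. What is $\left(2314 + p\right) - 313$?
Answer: $2415$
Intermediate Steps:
$\left(2314 + p\right) - 313 = \left(2314 + 414\right) - 313 = 2728 - 313 = 2415$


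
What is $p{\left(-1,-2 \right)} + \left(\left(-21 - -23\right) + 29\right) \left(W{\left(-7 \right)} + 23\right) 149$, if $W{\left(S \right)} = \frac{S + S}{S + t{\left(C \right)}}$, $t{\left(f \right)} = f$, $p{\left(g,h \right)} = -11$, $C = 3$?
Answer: $\frac{244785}{2} \approx 1.2239 \cdot 10^{5}$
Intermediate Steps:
$W{\left(S \right)} = \frac{2 S}{3 + S}$ ($W{\left(S \right)} = \frac{S + S}{S + 3} = \frac{2 S}{3 + S}$)
$p{\left(-1,-2 \right)} + \left(\left(-21 - -23\right) + 29\right) \left(W{\left(-7 \right)} + 23\right) 149 = -11 + \left(\left(-21 - -23\right) + 29\right) \left(2 \left(-7\right) \frac{1}{3 - 7} + 23\right) 149 = -11 + \left(\left(-21 + 23\right) + 29\right) \left(2 \left(-7\right) \frac{1}{-4} + 23\right) 149 = -11 + \left(2 + 29\right) \left(2 \left(-7\right) \left(- \frac{1}{4}\right) + 23\right) 149 = -11 + 31 \left(\frac{7}{2} + 23\right) 149 = -11 + 31 \cdot \frac{53}{2} \cdot 149 = -11 + \frac{1643}{2} \cdot 149 = -11 + \frac{244807}{2} = \frac{244785}{2}$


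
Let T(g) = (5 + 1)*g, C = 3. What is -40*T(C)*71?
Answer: -51120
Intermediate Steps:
T(g) = 6*g
-40*T(C)*71 = -240*3*71 = -40*18*71 = -720*71 = -51120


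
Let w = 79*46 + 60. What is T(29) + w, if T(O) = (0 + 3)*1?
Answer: 3697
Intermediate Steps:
T(O) = 3 (T(O) = 3*1 = 3)
w = 3694 (w = 3634 + 60 = 3694)
T(29) + w = 3 + 3694 = 3697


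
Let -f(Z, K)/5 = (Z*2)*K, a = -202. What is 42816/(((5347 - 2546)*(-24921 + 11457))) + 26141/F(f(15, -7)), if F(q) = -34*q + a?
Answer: -41140997069/56415002622 ≈ -0.72926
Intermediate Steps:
f(Z, K) = -10*K*Z (f(Z, K) = -5*Z*2*K = -5*2*Z*K = -10*K*Z)
F(q) = -202 - 34*q (F(q) = -34*q - 202 = -202 - 34*q)
42816/(((5347 - 2546)*(-24921 + 11457))) + 26141/F(f(15, -7)) = 42816/(((5347 - 2546)*(-24921 + 11457))) + 26141/(-202 - (-340)*(-7)*15) = 42816/((2801*(-13464))) + 26141/(-202 - 34*1050) = 42816/(-37712664) + 26141/(-202 - 35700) = 42816*(-1/37712664) + 26141/(-35902) = -1784/1571361 + 26141*(-1/35902) = -1784/1571361 - 26141/35902 = -41140997069/56415002622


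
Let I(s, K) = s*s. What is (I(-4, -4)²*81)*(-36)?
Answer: -746496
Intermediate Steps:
I(s, K) = s²
(I(-4, -4)²*81)*(-36) = (((-4)²)²*81)*(-36) = (16²*81)*(-36) = (256*81)*(-36) = 20736*(-36) = -746496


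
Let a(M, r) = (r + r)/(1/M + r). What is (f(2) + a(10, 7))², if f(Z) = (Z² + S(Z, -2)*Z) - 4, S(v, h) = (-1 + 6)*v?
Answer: 2433600/5041 ≈ 482.76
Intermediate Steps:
S(v, h) = 5*v
f(Z) = -4 + 6*Z² (f(Z) = (Z² + (5*Z)*Z) - 4 = (Z² + 5*Z²) - 4 = 6*Z² - 4 = -4 + 6*Z²)
a(M, r) = 2*r/(r + 1/M) (a(M, r) = (2*r)/(r + 1/M) = 2*r/(r + 1/M))
(f(2) + a(10, 7))² = ((-4 + 6*2²) + 2*10*7/(1 + 10*7))² = ((-4 + 6*4) + 2*10*7/(1 + 70))² = ((-4 + 24) + 2*10*7/71)² = (20 + 2*10*7*(1/71))² = (20 + 140/71)² = (1560/71)² = 2433600/5041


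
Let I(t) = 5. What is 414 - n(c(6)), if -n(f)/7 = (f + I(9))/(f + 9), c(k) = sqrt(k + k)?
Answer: 9599/23 + 56*sqrt(3)/69 ≈ 418.75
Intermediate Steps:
c(k) = sqrt(2)*sqrt(k) (c(k) = sqrt(2*k) = sqrt(2)*sqrt(k))
n(f) = -7*(5 + f)/(9 + f) (n(f) = -7*(f + 5)/(f + 9) = -7*(5 + f)/(9 + f))
414 - n(c(6)) = 414 - 7*(-5 - sqrt(2)*sqrt(6))/(9 + sqrt(2)*sqrt(6)) = 414 - 7*(-5 - 2*sqrt(3))/(9 + 2*sqrt(3))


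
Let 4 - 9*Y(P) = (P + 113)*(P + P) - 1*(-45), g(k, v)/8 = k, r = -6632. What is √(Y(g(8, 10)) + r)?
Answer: I*√82385/3 ≈ 95.676*I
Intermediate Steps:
g(k, v) = 8*k
Y(P) = -41/9 - 2*P*(113 + P)/9 (Y(P) = 4/9 - ((P + 113)*(P + P) - 1*(-45))/9 = 4/9 - ((113 + P)*(2*P) + 45)/9 = 4/9 - (2*P*(113 + P) + 45)/9 = 4/9 - (45 + 2*P*(113 + P))/9 = 4/9 + (-5 - 2*P*(113 + P)/9) = -41/9 - 2*P*(113 + P)/9)
√(Y(g(8, 10)) + r) = √((-41/9 - 1808*8/9 - 2*(8*8)²/9) - 6632) = √((-41/9 - 226/9*64 - 2/9*64²) - 6632) = √((-41/9 - 14464/9 - 2/9*4096) - 6632) = √((-41/9 - 14464/9 - 8192/9) - 6632) = √(-22697/9 - 6632) = √(-82385/9) = I*√82385/3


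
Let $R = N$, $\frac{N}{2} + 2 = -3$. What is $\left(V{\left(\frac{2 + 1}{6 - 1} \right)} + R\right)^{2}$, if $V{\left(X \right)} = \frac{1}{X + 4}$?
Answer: $\frac{50625}{529} \approx 95.699$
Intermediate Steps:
$N = -10$ ($N = -4 + 2 \left(-3\right) = -4 - 6 = -10$)
$V{\left(X \right)} = \frac{1}{4 + X}$
$R = -10$
$\left(V{\left(\frac{2 + 1}{6 - 1} \right)} + R\right)^{2} = \left(\frac{1}{4 + \frac{2 + 1}{6 - 1}} - 10\right)^{2} = \left(\frac{1}{4 + \frac{3}{5}} - 10\right)^{2} = \left(\frac{1}{\frac{23}{5}} - 10\right)^{2} = \left(\frac{5}{23} - 10\right)^{2} = \left(- \frac{225}{23}\right)^{2} = \frac{50625}{529}$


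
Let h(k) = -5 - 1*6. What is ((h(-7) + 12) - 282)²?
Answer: 78961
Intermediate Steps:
h(k) = -11 (h(k) = -5 - 6 = -11)
((h(-7) + 12) - 282)² = ((-11 + 12) - 282)² = (1 - 282)² = (-281)² = 78961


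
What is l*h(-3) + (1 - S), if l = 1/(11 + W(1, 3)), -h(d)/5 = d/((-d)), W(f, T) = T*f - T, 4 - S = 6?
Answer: 38/11 ≈ 3.4545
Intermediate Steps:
S = -2 (S = 4 - 1*6 = 4 - 6 = -2)
W(f, T) = -T + T*f
h(d) = 5 (h(d) = -5*d/((-d)) = -5*d*(-1/d) = -5*(-1) = 5)
l = 1/11 (l = 1/(11 + 3*(-1 + 1)) = 1/(11 + 3*0) = 1/(11 + 0) = 1/11 ≈ 0.090909)
l*h(-3) + (1 - S) = (1/11)*5 + (1 - 1*(-2)) = 5/11 + (1 + 2) = 5/11 + 3 = 38/11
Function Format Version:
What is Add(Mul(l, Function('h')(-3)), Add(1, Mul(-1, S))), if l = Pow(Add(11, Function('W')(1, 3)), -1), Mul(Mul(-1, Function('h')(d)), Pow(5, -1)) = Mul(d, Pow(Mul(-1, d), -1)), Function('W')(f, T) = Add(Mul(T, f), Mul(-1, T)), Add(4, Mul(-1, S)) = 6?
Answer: Rational(38, 11) ≈ 3.4545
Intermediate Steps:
S = -2 (S = Add(4, Mul(-1, 6)) = Add(4, -6) = -2)
Function('W')(f, T) = Add(Mul(-1, T), Mul(T, f))
Function('h')(d) = 5 (Function('h')(d) = Mul(-5, Mul(d, Pow(Mul(-1, d), -1))) = Mul(-5, Mul(d, Mul(-1, Pow(d, -1)))) = Mul(-5, -1) = 5)
l = Rational(1, 11) (l = Pow(Add(11, Mul(3, Add(-1, 1))), -1) = Pow(Add(11, Mul(3, 0)), -1) = Pow(Add(11, 0), -1) = Pow(11, -1) = Rational(1, 11) ≈ 0.090909)
Add(Mul(l, Function('h')(-3)), Add(1, Mul(-1, S))) = Add(Mul(Rational(1, 11), 5), Add(1, Mul(-1, -2))) = Add(Rational(5, 11), Add(1, 2)) = Add(Rational(5, 11), 3) = Rational(38, 11)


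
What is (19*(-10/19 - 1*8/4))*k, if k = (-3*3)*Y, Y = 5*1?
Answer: 2160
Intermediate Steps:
Y = 5
k = -45 (k = -3*3*5 = -9*5 = -45)
(19*(-10/19 - 1*8/4))*k = (19*(-10/19 - 1*8/4))*(-45) = (19*(-10*1/19 - 8*¼))*(-45) = (19*(-10/19 - 2))*(-45) = (19*(-48/19))*(-45) = -48*(-45) = 2160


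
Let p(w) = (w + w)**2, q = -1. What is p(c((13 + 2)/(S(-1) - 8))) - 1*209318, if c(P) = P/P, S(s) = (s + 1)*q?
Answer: -209314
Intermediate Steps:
S(s) = -1 - s (S(s) = (s + 1)*(-1) = (1 + s)*(-1) = -1 - s)
c(P) = 1
p(w) = 4*w**2 (p(w) = (2*w)**2 = 4*w**2)
p(c((13 + 2)/(S(-1) - 8))) - 1*209318 = 4*1**2 - 1*209318 = 4*1 - 209318 = 4 - 209318 = -209314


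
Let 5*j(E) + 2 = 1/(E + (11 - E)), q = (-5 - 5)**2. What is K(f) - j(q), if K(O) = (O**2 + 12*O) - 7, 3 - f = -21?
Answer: 47156/55 ≈ 857.38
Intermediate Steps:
q = 100 (q = (-10)**2 = 100)
f = 24 (f = 3 - 1*(-21) = 3 + 21 = 24)
j(E) = -21/55 (j(E) = -2/5 + 1/(5*(E + (11 - E))) = -2/5 + (1/5)/11 = -2/5 + (1/5)*(1/11) = -2/5 + 1/55 = -21/55)
K(O) = -7 + O**2 + 12*O
K(f) - j(q) = (-7 + 24**2 + 12*24) - 1*(-21/55) = (-7 + 576 + 288) + 21/55 = 857 + 21/55 = 47156/55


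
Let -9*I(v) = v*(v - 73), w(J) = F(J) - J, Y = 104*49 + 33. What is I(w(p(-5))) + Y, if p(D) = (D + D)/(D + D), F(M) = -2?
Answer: 15311/3 ≈ 5103.7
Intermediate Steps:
Y = 5129 (Y = 5096 + 33 = 5129)
p(D) = 1 (p(D) = (2*D)/((2*D)) = (2*D)*(1/(2*D)) = 1)
w(J) = -2 - J
I(v) = -v*(-73 + v)/9 (I(v) = -v*(v - 73)/9 = -v*(-73 + v)/9)
I(w(p(-5))) + Y = (-2 - 1*1)*(73 - (-2 - 1*1))/9 + 5129 = (-2 - 1)*(73 - (-2 - 1))/9 + 5129 = (⅑)*(-3)*(73 - 1*(-3)) + 5129 = (⅑)*(-3)*(73 + 3) + 5129 = (⅑)*(-3)*76 + 5129 = -76/3 + 5129 = 15311/3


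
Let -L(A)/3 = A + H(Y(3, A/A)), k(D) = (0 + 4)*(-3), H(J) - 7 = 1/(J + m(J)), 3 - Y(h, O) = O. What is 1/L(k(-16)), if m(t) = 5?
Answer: 7/102 ≈ 0.068627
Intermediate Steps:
Y(h, O) = 3 - O
H(J) = 7 + 1/(5 + J) (H(J) = 7 + 1/(J + 5) = 7 + 1/(5 + J))
k(D) = -12 (k(D) = 4*(-3) = -12)
L(A) = -150/7 - 3*A (L(A) = -3*(A + (36 + 7*(3 - A/A))/(5 + (3 - A/A))) = -3*(A + (36 + 7*(3 - 1*1))/(5 + (3 - 1*1))) = -3*(A + (36 + 7*(3 - 1))/(5 + (3 - 1))) = -3*(A + (36 + 7*2)/(5 + 2)) = -3*(A + (36 + 14)/7) = -3*(A + (1/7)*50) = -3*(A + 50/7) = -3*(50/7 + A) = -150/7 - 3*A)
1/L(k(-16)) = 1/(-150/7 - 3*(-12)) = 1/(-150/7 + 36) = 1/(102/7) = 7/102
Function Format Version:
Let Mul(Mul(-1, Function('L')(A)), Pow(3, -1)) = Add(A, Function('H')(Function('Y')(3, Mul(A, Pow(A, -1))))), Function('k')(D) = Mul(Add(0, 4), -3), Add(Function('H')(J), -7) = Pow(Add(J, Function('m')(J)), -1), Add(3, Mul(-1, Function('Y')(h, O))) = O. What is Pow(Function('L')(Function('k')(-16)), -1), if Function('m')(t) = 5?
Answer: Rational(7, 102) ≈ 0.068627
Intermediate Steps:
Function('Y')(h, O) = Add(3, Mul(-1, O))
Function('H')(J) = Add(7, Pow(Add(5, J), -1)) (Function('H')(J) = Add(7, Pow(Add(J, 5), -1)) = Add(7, Pow(Add(5, J), -1)))
Function('k')(D) = -12 (Function('k')(D) = Mul(4, -3) = -12)
Function('L')(A) = Add(Rational(-150, 7), Mul(-3, A)) (Function('L')(A) = Mul(-3, Add(A, Mul(Pow(Add(5, Add(3, Mul(-1, Mul(A, Pow(A, -1))))), -1), Add(36, Mul(7, Add(3, Mul(-1, Mul(A, Pow(A, -1))))))))) = Mul(-3, Add(A, Mul(Pow(Add(5, Add(3, Mul(-1, 1))), -1), Add(36, Mul(7, Add(3, Mul(-1, 1))))))) = Mul(-3, Add(A, Mul(Pow(Add(5, Add(3, -1)), -1), Add(36, Mul(7, Add(3, -1)))))) = Mul(-3, Add(A, Mul(Pow(Add(5, 2), -1), Add(36, Mul(7, 2))))) = Mul(-3, Add(A, Mul(Pow(7, -1), Add(36, 14)))) = Mul(-3, Add(A, Mul(Rational(1, 7), 50))) = Mul(-3, Add(A, Rational(50, 7))) = Mul(-3, Add(Rational(50, 7), A)) = Add(Rational(-150, 7), Mul(-3, A)))
Pow(Function('L')(Function('k')(-16)), -1) = Pow(Add(Rational(-150, 7), Mul(-3, -12)), -1) = Pow(Add(Rational(-150, 7), 36), -1) = Pow(Rational(102, 7), -1) = Rational(7, 102)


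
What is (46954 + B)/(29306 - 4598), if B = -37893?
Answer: 9061/24708 ≈ 0.36672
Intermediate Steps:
(46954 + B)/(29306 - 4598) = (46954 - 37893)/(29306 - 4598) = 9061/24708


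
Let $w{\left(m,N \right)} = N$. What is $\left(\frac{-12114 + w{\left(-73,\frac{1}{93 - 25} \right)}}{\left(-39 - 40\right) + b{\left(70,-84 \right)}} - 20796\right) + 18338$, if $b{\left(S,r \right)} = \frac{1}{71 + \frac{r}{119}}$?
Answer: $- \frac{14792005427}{6418384} \approx -2304.6$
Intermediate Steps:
$b{\left(S,r \right)} = \frac{1}{71 + \frac{r}{119}}$ ($b{\left(S,r \right)} = \frac{1}{71 + r \frac{1}{119}} = \frac{1}{71 + \frac{r}{119}}$)
$\left(\frac{-12114 + w{\left(-73,\frac{1}{93 - 25} \right)}}{\left(-39 - 40\right) + b{\left(70,-84 \right)}} - 20796\right) + 18338 = \left(\frac{-12114 + \frac{1}{93 - 25}}{\left(-39 - 40\right) + \frac{119}{8449 - 84}} - 20796\right) + 18338 = \left(\frac{-12114 + \frac{1}{68}}{\left(-39 - 40\right) + \frac{119}{8365}} - 20796\right) + 18338 = \left(\frac{-12114 + \frac{1}{68}}{-79 + 119 \cdot \frac{1}{8365}} - 20796\right) + 18338 = \left(- \frac{823751}{68 \left(-79 + \frac{17}{1195}\right)} - 20796\right) + 18338 = \left(- \frac{823751}{68 \left(- \frac{94388}{1195}\right)} - 20796\right) + 18338 = \left(\left(- \frac{823751}{68}\right) \left(- \frac{1195}{94388}\right) - 20796\right) + 18338 = \left(\frac{984382445}{6418384} - 20796\right) + 18338 = - \frac{132492331219}{6418384} + 18338 = - \frac{14792005427}{6418384}$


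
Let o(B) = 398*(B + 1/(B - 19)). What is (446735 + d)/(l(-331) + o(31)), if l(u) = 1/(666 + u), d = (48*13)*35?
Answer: 941835750/24866051 ≈ 37.876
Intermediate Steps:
d = 21840 (d = 624*35 = 21840)
o(B) = 398*B + 398/(-19 + B) (o(B) = 398*(B + 1/(-19 + B)) = 398*B + 398/(-19 + B))
(446735 + d)/(l(-331) + o(31)) = (446735 + 21840)/(1/(666 - 331) + 398*(1 + 31² - 19*31)/(-19 + 31)) = 468575/(1/335 + 398*(1 + 961 - 589)/12) = 468575/(1/335 + 398*(1/12)*373) = 468575/(1/335 + 74227/6) = 468575/(24866051/2010) = 468575*(2010/24866051) = 941835750/24866051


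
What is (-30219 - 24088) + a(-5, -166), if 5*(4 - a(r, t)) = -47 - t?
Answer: -271634/5 ≈ -54327.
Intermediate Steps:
a(r, t) = 67/5 + t/5 (a(r, t) = 4 - (-47 - t)/5 = 4 + (47/5 + t/5) = 67/5 + t/5)
(-30219 - 24088) + a(-5, -166) = (-30219 - 24088) + (67/5 + (⅕)*(-166)) = -54307 + (67/5 - 166/5) = -54307 - 99/5 = -271634/5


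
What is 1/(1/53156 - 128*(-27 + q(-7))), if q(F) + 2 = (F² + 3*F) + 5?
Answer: -53156/27215871 ≈ -0.0019531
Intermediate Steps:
q(F) = 3 + F² + 3*F (q(F) = -2 + ((F² + 3*F) + 5) = -2 + (5 + F² + 3*F) = 3 + F² + 3*F)
1/(1/53156 - 128*(-27 + q(-7))) = 1/(1/53156 - 128*(-27 + (3 + (-7)² + 3*(-7)))) = 1/(1/53156 - 128*(-27 + (3 + 49 - 21))) = 1/(1/53156 - 128*(-27 + 31)) = 1/(1/53156 - 128*4) = 1/(1/53156 - 512) = 1/(-27215871/53156) = -53156/27215871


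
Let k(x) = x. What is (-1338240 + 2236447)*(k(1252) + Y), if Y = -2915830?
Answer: -2617894361646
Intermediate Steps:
(-1338240 + 2236447)*(k(1252) + Y) = (-1338240 + 2236447)*(1252 - 2915830) = 898207*(-2914578) = -2617894361646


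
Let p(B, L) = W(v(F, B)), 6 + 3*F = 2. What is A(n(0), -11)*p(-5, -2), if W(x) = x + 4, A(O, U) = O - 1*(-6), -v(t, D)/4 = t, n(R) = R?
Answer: 56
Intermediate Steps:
F = -4/3 (F = -2 + (⅓)*2 = -2 + ⅔ = -4/3 ≈ -1.3333)
v(t, D) = -4*t
A(O, U) = 6 + O (A(O, U) = O + 6 = 6 + O)
W(x) = 4 + x
p(B, L) = 28/3 (p(B, L) = 4 - 4*(-4/3) = 4 + 16/3 = 28/3)
A(n(0), -11)*p(-5, -2) = (6 + 0)*(28/3) = 6*(28/3) = 56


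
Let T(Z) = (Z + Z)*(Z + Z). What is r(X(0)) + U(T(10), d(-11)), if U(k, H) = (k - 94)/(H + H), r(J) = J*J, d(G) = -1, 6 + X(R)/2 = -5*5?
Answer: 3691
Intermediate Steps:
X(R) = -62 (X(R) = -12 + 2*(-5*5) = -12 + 2*(-25) = -12 - 50 = -62)
T(Z) = 4*Z² (T(Z) = (2*Z)*(2*Z) = 4*Z²)
r(J) = J²
U(k, H) = (-94 + k)/(2*H) (U(k, H) = (-94 + k)/((2*H)) = (-94 + k)*(1/(2*H)) = (-94 + k)/(2*H))
r(X(0)) + U(T(10), d(-11)) = (-62)² + (½)*(-94 + 4*10²)/(-1) = 3844 + (½)*(-1)*(-94 + 4*100) = 3844 + (½)*(-1)*(-94 + 400) = 3844 + (½)*(-1)*306 = 3844 - 153 = 3691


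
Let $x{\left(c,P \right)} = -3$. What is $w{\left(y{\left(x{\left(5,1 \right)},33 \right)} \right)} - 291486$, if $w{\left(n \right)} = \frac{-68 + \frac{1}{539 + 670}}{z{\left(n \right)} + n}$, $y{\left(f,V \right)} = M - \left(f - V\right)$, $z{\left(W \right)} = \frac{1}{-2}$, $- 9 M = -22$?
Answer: $- \frac{80231723280}{275249} \approx -2.9149 \cdot 10^{5}$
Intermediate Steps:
$M = \frac{22}{9}$ ($M = \left(- \frac{1}{9}\right) \left(-22\right) = \frac{22}{9} \approx 2.4444$)
$z{\left(W \right)} = - \frac{1}{2}$
$y{\left(f,V \right)} = \frac{22}{9} + V - f$ ($y{\left(f,V \right)} = \frac{22}{9} - \left(f - V\right) = \frac{22}{9} + \left(V - f\right) = \frac{22}{9} + V - f$)
$w{\left(n \right)} = - \frac{82211}{1209 \left(- \frac{1}{2} + n\right)}$ ($w{\left(n \right)} = \frac{-68 + \frac{1}{539 + 670}}{- \frac{1}{2} + n} = \frac{-68 + \frac{1}{1209}}{- \frac{1}{2} + n} = - \frac{82211}{1209 \left(- \frac{1}{2} + n\right)}$)
$w{\left(y{\left(x{\left(5,1 \right)},33 \right)} \right)} - 291486 = - \frac{164422}{-1209 + 2418 \left(\frac{22}{9} + 33 - -3\right)} - 291486 = - \frac{164422}{-1209 + 2418 \left(\frac{22}{9} + 33 + 3\right)} - 291486 = - \frac{164422}{-1209 + 2418 \cdot \frac{346}{9}} - 291486 = - \frac{164422}{-1209 + \frac{278876}{3}} - 291486 = - \frac{164422}{\frac{275249}{3}} - 291486 = \left(-164422\right) \frac{3}{275249} - 291486 = - \frac{493266}{275249} - 291486 = - \frac{80231723280}{275249}$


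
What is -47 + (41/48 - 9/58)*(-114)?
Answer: -29391/232 ≈ -126.69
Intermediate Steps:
-47 + (41/48 - 9/58)*(-114) = -47 + (973/1392)*(-114) = -47 - 18487/232 = -29391/232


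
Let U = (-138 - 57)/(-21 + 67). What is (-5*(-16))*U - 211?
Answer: -12653/23 ≈ -550.13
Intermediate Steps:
U = -195/46 ≈ -4.2391
(-5*(-16))*U - 211 = -5*(-16)*(-195/46) - 211 = 80*(-195/46) - 211 = -7800/23 - 211 = -12653/23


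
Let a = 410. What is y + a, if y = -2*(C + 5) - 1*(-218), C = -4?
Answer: 626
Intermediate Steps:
y = 216 (y = -2*(-4 + 5) - 1*(-218) = -2*1 + 218 = -2 + 218 = 216)
y + a = 216 + 410 = 626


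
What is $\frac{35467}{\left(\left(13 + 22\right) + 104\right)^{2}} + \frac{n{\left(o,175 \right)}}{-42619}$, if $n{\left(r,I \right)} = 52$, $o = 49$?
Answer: $\frac{1510563381}{823441699} \approx 1.8345$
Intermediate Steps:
$\frac{35467}{\left(\left(13 + 22\right) + 104\right)^{2}} + \frac{n{\left(o,175 \right)}}{-42619} = \frac{35467}{\left(\left(13 + 22\right) + 104\right)^{2}} + \frac{52}{-42619} = \frac{35467}{\left(35 + 104\right)^{2}} + 52 \left(- \frac{1}{42619}\right) = \frac{35467}{139^{2}} - \frac{52}{42619} = \frac{35467}{19321} - \frac{52}{42619} = \frac{1510563381}{823441699}$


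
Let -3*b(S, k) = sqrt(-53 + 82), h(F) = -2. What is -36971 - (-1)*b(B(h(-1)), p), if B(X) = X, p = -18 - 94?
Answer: -36971 - sqrt(29)/3 ≈ -36973.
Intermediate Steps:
p = -112
b(S, k) = -sqrt(29)/3 (b(S, k) = -sqrt(-53 + 82)/3 = -sqrt(29)/3)
-36971 - (-1)*b(B(h(-1)), p) = -36971 - (-1)*(-sqrt(29)/3) = -36971 - sqrt(29)/3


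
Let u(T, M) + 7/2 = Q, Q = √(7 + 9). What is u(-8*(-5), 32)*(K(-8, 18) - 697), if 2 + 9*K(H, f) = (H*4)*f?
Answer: -6851/18 ≈ -380.61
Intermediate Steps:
K(H, f) = -2/9 + 4*H*f/9 (K(H, f) = -2/9 + ((H*4)*f)/9 = -2/9 + ((4*H)*f)/9 = -2/9 + (4*H*f)/9 = -2/9 + 4*H*f/9)
Q = 4 (Q = √16 = 4)
u(T, M) = ½ (u(T, M) = -7/2 + 4 = ½)
u(-8*(-5), 32)*(K(-8, 18) - 697) = ((-2/9 + (4/9)*(-8)*18) - 697)/2 = ((-2/9 - 64) - 697)/2 = (-578/9 - 697)/2 = (½)*(-6851/9) = -6851/18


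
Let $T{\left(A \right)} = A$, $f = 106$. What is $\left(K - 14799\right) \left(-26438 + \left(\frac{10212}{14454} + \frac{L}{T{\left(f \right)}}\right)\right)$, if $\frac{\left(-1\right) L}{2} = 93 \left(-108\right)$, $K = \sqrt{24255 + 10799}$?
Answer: $\frac{16531658652292}{42559} - \frac{3351238324 \sqrt{35054}}{127677} \approx 3.8353 \cdot 10^{8}$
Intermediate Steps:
$K = \sqrt{35054} \approx 187.23$
$L = 20088$ ($L = - 2 \cdot 93 \left(-108\right) = \left(-2\right) \left(-10044\right) = 20088$)
$\left(K - 14799\right) \left(-26438 + \left(\frac{10212}{14454} + \frac{L}{T{\left(f \right)}}\right)\right) = \left(\sqrt{35054} - 14799\right) \left(-26438 + \left(\frac{10212}{14454} + \frac{20088}{106}\right)\right) = \left(-14799 + \sqrt{35054}\right) \left(-26438 + \left(10212 \cdot \frac{1}{14454} + 20088 \cdot \frac{1}{106}\right)\right) = \left(-14799 + \sqrt{35054}\right) \left(-26438 + \left(\frac{1702}{2409} + \frac{10044}{53}\right)\right) = \left(-14799 + \sqrt{35054}\right) \left(-26438 + \frac{24286202}{127677}\right) = \left(-14799 + \sqrt{35054}\right) \left(- \frac{3351238324}{127677}\right) = \frac{16531658652292}{42559} - \frac{3351238324 \sqrt{35054}}{127677}$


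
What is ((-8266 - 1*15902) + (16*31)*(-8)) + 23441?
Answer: -4695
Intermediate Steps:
((-8266 - 1*15902) + (16*31)*(-8)) + 23441 = ((-8266 - 15902) + 496*(-8)) + 23441 = (-24168 - 3968) + 23441 = -28136 + 23441 = -4695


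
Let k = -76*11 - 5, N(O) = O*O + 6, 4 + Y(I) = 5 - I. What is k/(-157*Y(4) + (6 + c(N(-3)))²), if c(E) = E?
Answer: -841/912 ≈ -0.92215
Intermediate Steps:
Y(I) = 1 - I (Y(I) = -4 + (5 - I) = 1 - I)
N(O) = 6 + O² (N(O) = O² + 6 = 6 + O²)
k = -841 (k = -836 - 5 = -841)
k/(-157*Y(4) + (6 + c(N(-3)))²) = -841/(-157*(1 - 1*4) + (6 + (6 + (-3)²))²) = -841/(-157*(1 - 4) + (6 + (6 + 9))²) = -841/(-157*(-3) + (6 + 15)²) = -841/(471 + 21²) = -841/(471 + 441) = -841/912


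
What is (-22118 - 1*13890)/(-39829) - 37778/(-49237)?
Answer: 3277585858/1961060473 ≈ 1.6713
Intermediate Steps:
(-22118 - 1*13890)/(-39829) - 37778/(-49237) = (-22118 - 13890)*(-1/39829) - 37778*(-1/49237) = -36008*(-1/39829) + 37778/49237 = 36008/39829 + 37778/49237 = 3277585858/1961060473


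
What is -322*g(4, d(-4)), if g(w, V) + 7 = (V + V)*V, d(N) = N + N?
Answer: -38962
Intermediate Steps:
d(N) = 2*N
g(w, V) = -7 + 2*V² (g(w, V) = -7 + (V + V)*V = -7 + (2*V)*V = -7 + 2*V²)
-322*g(4, d(-4)) = -322*(-7 + 2*(2*(-4))²) = -322*(-7 + 2*(-8)²) = -322*(-7 + 2*64) = -322*(-7 + 128) = -322*121 = -38962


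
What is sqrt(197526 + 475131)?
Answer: sqrt(672657) ≈ 820.16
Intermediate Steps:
sqrt(197526 + 475131) = sqrt(672657)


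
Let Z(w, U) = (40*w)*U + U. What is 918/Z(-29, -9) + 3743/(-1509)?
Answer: -4184219/1748931 ≈ -2.3924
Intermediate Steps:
Z(w, U) = U + 40*U*w (Z(w, U) = 40*U*w + U = U + 40*U*w)
918/Z(-29, -9) + 3743/(-1509) = 918/((-9*(1 + 40*(-29)))) + 3743/(-1509) = 918/((-9*(1 - 1160))) + 3743*(-1/1509) = 918/((-9*(-1159))) - 3743/1509 = 918/10431 - 3743/1509 = 918*(1/10431) - 3743/1509 = 102/1159 - 3743/1509 = -4184219/1748931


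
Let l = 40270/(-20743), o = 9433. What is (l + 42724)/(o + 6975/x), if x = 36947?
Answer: 2338701982851/516394060237 ≈ 4.5289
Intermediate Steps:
l = -40270/20743 (l = 40270*(-1/20743) = -40270/20743 ≈ -1.9414)
(l + 42724)/(o + 6975/x) = (-40270/20743 + 42724)/(9433 + 6975/36947) = 886183662/(20743*(9433 + 6975*(1/36947))) = 886183662/(20743*(9433 + 6975/36947)) = 886183662/(20743*(348528026/36947)) = (886183662/20743)*(36947/348528026) = 2338701982851/516394060237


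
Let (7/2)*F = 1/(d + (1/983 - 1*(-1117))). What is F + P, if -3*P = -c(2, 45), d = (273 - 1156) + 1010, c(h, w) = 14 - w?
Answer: -265353203/25679913 ≈ -10.333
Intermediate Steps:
d = 127 (d = -883 + 1010 = 127)
P = -31/3 (P = -(-1)*(14 - 1*45)/3 = -(-1)*(14 - 45)/3 = -(-1)*(-31)/3 = -1/3*31 = -31/3 ≈ -10.333)
F = 1966/8559971 (F = 2/(7*(127 + (1/983 - 1*(-1117)))) = 2/(7*(127 + (1/983 + 1117))) = 2/(7*(127 + 1098012/983)) = 2/(7*(1222853/983)) = (2/7)*(983/1222853) = 1966/8559971 ≈ 0.00022967)
F + P = 1966/8559971 - 31/3 = -265353203/25679913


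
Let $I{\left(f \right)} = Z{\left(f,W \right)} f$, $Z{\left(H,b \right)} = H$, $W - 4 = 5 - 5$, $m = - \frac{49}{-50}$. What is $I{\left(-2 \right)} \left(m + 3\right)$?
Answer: $\frac{398}{25} \approx 15.92$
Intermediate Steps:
$m = \frac{49}{50}$ ($m = \left(-49\right) \left(- \frac{1}{50}\right) = \frac{49}{50} \approx 0.98$)
$W = 4$ ($W = 4 + \left(5 - 5\right) = 4 + 0 = 4$)
$I{\left(f \right)} = f^{2}$ ($I{\left(f \right)} = f f = f^{2}$)
$I{\left(-2 \right)} \left(m + 3\right) = \left(-2\right)^{2} \left(\frac{49}{50} + 3\right) = 4 \cdot \frac{199}{50} = \frac{398}{25}$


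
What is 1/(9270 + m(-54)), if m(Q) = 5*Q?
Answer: 1/9000 ≈ 0.00011111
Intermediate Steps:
1/(9270 + m(-54)) = 1/(9270 + 5*(-54)) = 1/(9270 - 270) = 1/9000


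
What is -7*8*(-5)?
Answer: 280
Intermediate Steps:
-7*8*(-5) = -56*(-5) = 280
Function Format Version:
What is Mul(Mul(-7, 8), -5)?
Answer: 280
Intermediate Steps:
Mul(Mul(-7, 8), -5) = Mul(-56, -5) = 280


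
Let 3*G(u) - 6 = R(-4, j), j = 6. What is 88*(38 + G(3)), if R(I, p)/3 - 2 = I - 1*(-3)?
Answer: 3608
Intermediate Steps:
R(I, p) = 15 + 3*I (R(I, p) = 6 + 3*(I - 1*(-3)) = 6 + 3*(I + 3) = 6 + 3*(3 + I) = 6 + (9 + 3*I) = 15 + 3*I)
G(u) = 3 (G(u) = 2 + (15 + 3*(-4))/3 = 2 + (15 - 12)/3 = 2 + (⅓)*3 = 2 + 1 = 3)
88*(38 + G(3)) = 88*(38 + 3) = 88*41 = 3608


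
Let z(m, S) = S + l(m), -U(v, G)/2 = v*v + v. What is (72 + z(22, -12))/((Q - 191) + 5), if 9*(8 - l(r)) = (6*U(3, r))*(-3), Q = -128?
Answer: -10/157 ≈ -0.063694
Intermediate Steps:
U(v, G) = -2*v - 2*v**2 (U(v, G) = -2*(v*v + v) = -2*(v**2 + v) = -2*(v + v**2) = -2*v - 2*v**2)
l(r) = -40 (l(r) = 8 - 6*(-2*3*(1 + 3))*(-3)/9 = 8 - 6*(-2*3*4)*(-3)/9 = 8 - 6*(-24)*(-3)/9 = 8 - (-16)*(-3) = 8 - 1/9*432 = 8 - 48 = -40)
z(m, S) = -40 + S (z(m, S) = S - 40 = -40 + S)
(72 + z(22, -12))/((Q - 191) + 5) = (72 + (-40 - 12))/((-128 - 191) + 5) = (72 - 52)/(-319 + 5) = 20/(-314) = 20*(-1/314) = -10/157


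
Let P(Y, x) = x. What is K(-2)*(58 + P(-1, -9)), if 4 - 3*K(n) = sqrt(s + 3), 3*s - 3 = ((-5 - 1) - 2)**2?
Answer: 196/3 - 98*sqrt(57)/9 ≈ -16.876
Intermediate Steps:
s = 67/3 (s = 1 + ((-5 - 1) - 2)**2/3 = 1 + (-6 - 2)**2/3 = 1 + (1/3)*(-8)**2 = 1 + (1/3)*64 = 1 + 64/3 = 67/3 ≈ 22.333)
K(n) = 4/3 - 2*sqrt(57)/9 (K(n) = 4/3 - sqrt(67/3 + 3)/3 = 4/3 - 2*sqrt(57)/9)
K(-2)*(58 + P(-1, -9)) = (4/3 - 2*sqrt(57)/9)*(58 - 9) = (4/3 - 2*sqrt(57)/9)*49 = 196/3 - 98*sqrt(57)/9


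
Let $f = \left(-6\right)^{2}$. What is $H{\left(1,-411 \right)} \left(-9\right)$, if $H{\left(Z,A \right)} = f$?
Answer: $-324$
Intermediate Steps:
$f = 36$
$H{\left(Z,A \right)} = 36$
$H{\left(1,-411 \right)} \left(-9\right) = 36 \left(-9\right) = -324$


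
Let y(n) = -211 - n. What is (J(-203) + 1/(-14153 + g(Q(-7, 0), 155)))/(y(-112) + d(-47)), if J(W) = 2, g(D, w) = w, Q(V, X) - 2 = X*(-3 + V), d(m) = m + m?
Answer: -27995/2701614 ≈ -0.010362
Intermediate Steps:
d(m) = 2*m
Q(V, X) = 2 + X*(-3 + V)
(J(-203) + 1/(-14153 + g(Q(-7, 0), 155)))/(y(-112) + d(-47)) = (2 + 1/(-14153 + 155))/((-211 - 1*(-112)) + 2*(-47)) = (2 + 1/(-13998))/((-211 + 112) - 94) = (2 - 1/13998)/(-99 - 94) = (27995/13998)/(-193) = (27995/13998)*(-1/193) = -27995/2701614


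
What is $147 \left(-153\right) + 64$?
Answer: $-22427$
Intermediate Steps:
$147 \left(-153\right) + 64 = -22491 + 64 = -22427$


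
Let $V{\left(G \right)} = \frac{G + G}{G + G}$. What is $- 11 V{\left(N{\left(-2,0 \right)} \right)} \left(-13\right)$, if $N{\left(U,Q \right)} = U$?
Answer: $143$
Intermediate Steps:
$V{\left(G \right)} = 1$ ($V{\left(G \right)} = \frac{2 G}{2 G} = 2 G \frac{1}{2 G} = 1$)
$- 11 V{\left(N{\left(-2,0 \right)} \right)} \left(-13\right) = \left(-11\right) 1 \left(-13\right) = \left(-11\right) \left(-13\right) = 143$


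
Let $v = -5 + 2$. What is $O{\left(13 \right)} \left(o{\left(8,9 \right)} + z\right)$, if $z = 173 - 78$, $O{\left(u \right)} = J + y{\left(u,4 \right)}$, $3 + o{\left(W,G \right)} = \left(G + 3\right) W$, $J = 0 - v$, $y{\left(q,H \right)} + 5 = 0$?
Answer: $-376$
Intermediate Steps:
$y{\left(q,H \right)} = -5$ ($y{\left(q,H \right)} = -5 + 0 = -5$)
$v = -3$
$J = 3$ ($J = 0 - -3 = 0 + 3 = 3$)
$o{\left(W,G \right)} = -3 + W \left(3 + G\right)$ ($o{\left(W,G \right)} = -3 + \left(G + 3\right) W = -3 + \left(3 + G\right) W = -3 + W \left(3 + G\right)$)
$O{\left(u \right)} = -2$ ($O{\left(u \right)} = 3 - 5 = -2$)
$z = 95$ ($z = 173 - 78 = 95$)
$O{\left(13 \right)} \left(o{\left(8,9 \right)} + z\right) = - 2 \left(\left(-3 + 3 \cdot 8 + 9 \cdot 8\right) + 95\right) = - 2 \left(\left(-3 + 24 + 72\right) + 95\right) = - 2 \left(93 + 95\right) = \left(-2\right) 188 = -376$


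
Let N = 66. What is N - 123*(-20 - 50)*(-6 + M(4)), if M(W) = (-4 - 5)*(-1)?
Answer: 25896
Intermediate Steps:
M(W) = 9 (M(W) = -9*(-1) = 9)
N - 123*(-20 - 50)*(-6 + M(4)) = 66 - 123*(-20 - 50)*(-6 + 9) = 66 - (-8610)*3 = 66 - 123*(-210) = 66 + 25830 = 25896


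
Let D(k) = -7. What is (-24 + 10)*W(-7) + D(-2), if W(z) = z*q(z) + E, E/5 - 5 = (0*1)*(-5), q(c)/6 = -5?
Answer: -3297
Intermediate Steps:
q(c) = -30 (q(c) = 6*(-5) = -30)
E = 25 (E = 25 + 5*((0*1)*(-5)) = 25 + 5*(0*(-5)) = 25 + 5*0 = 25 + 0 = 25)
W(z) = 25 - 30*z (W(z) = z*(-30) + 25 = -30*z + 25 = 25 - 30*z)
(-24 + 10)*W(-7) + D(-2) = (-24 + 10)*(25 - 30*(-7)) - 7 = -14*(25 + 210) - 7 = -14*235 - 7 = -3290 - 7 = -3297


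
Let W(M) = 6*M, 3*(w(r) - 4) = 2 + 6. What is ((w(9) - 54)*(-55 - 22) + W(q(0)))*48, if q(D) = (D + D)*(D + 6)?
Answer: 174944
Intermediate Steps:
w(r) = 20/3 (w(r) = 4 + (2 + 6)/3 = 4 + (⅓)*8 = 4 + 8/3 = 20/3)
q(D) = 2*D*(6 + D) (q(D) = (2*D)*(6 + D) = 2*D*(6 + D))
((w(9) - 54)*(-55 - 22) + W(q(0)))*48 = ((20/3 - 54)*(-55 - 22) + 6*(2*0*(6 + 0)))*48 = (-142/3*(-77) + 6*(2*0*6))*48 = (10934/3 + 6*0)*48 = (10934/3 + 0)*48 = (10934/3)*48 = 174944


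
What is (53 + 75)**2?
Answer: 16384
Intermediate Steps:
(53 + 75)**2 = 128**2 = 16384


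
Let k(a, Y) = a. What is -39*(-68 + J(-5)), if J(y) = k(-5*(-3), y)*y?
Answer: 5577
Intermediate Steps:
J(y) = 15*y (J(y) = (-5*(-3))*y = 15*y)
-39*(-68 + J(-5)) = -39*(-68 + 15*(-5)) = -39*(-68 - 75) = -39*(-143) = 5577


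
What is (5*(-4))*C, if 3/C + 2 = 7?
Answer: -12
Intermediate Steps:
C = ⅗ (C = 3/(-2 + 7) = 3/5 = 3*(⅕) = ⅗ ≈ 0.60000)
(5*(-4))*C = (5*(-4))*(⅗) = -20*⅗ = -12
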